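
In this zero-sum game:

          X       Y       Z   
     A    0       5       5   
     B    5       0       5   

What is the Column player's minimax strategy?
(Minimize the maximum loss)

Column should play X or Y or Z (all achieve the minimum), value = 5

Work:
Column player minimizes Row's maximum payoff:
Column X: max payoff to Row = 5
Column Y: max payoff to Row = 5
Column Z: max payoff to Row = 5
Minimum is 5, achieved by columns X, Y, Z (tied).
Each of X or Y or Z is a minimax strategy.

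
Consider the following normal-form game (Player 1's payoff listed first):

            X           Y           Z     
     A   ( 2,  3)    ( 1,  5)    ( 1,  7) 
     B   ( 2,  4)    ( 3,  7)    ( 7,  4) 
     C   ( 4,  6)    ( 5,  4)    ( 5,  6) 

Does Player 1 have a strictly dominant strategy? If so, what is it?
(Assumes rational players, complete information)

No strictly dominant strategy exists for Player 1

Work:
A strategy strictly dominates another if it gives a strictly higher payoff against every opponent action. Compare each pair of P1's strategies column-by-column:
  A vs B: [2 vs 2, 1 vs 3, 1 vs 7] → A does not strictly dominate B (column X: 2 ≤ 2)
  A vs C: [2 vs 4, 1 vs 5, 1 vs 5] → A does not strictly dominate C (column X: 2 ≤ 4)
  B vs A: [2 vs 2, 3 vs 1, 7 vs 1] → B does not strictly dominate A (column X: 2 ≤ 2)
  B vs C: [2 vs 4, 3 vs 5, 7 vs 5] → B does not strictly dominate C (column X: 2 ≤ 4)
  C vs A: [4 vs 2, 5 vs 1, 5 vs 1] → C strictly dominates A
  C vs B: [4 vs 2, 5 vs 3, 5 vs 7] → C does not strictly dominate B (column Z: 5 ≤ 7)
No single strategy strictly dominates all others → no strictly dominant strategy.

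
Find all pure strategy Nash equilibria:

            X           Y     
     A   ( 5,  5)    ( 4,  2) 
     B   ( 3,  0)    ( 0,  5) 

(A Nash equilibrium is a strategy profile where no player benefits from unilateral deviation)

Nash equilibrium: (A, X)

Work:
Best responses:
  P1 vs X: payoffs [5, 3] → best response A (payoff 5)
  P1 vs Y: payoffs [4, 0] → best response A (payoff 4)
  P2 vs A: payoffs [5, 2] → best response X (payoff 5)
  P2 vs B: payoffs [0, 5] → best response Y (payoff 5)
Mutual best responses: (A,X) → Nash equilibria.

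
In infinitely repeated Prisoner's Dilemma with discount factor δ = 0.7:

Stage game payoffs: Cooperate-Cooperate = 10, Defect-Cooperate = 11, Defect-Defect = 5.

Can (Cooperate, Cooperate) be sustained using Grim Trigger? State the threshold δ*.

δ* = 0.1667; since δ = 0.7 ≥ 0.1667, cooperation can be sustained

Work:
For Grim Trigger:
Cooperate forever: 10/(1-δ)
Defect then punished: 11 + 5·δ/(1-δ)
Need: 10/(1-δ) ≥ 11 + 5·δ/(1-δ)
Solving: δ ≥ (T-R)/(T-P) = (11-10)/(11-5) = 0.1667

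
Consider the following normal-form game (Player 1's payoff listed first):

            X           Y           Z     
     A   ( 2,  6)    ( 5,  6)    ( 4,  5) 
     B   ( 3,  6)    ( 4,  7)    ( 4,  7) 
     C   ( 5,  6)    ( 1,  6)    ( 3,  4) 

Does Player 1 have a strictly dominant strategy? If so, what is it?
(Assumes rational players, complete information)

No strictly dominant strategy exists for Player 1

Work:
A strategy strictly dominates another if it gives a strictly higher payoff against every opponent action. Compare each pair of P1's strategies column-by-column:
  A vs B: [2 vs 3, 5 vs 4, 4 vs 4] → A does not strictly dominate B (column X: 2 ≤ 3)
  A vs C: [2 vs 5, 5 vs 1, 4 vs 3] → A does not strictly dominate C (column X: 2 ≤ 5)
  B vs A: [3 vs 2, 4 vs 5, 4 vs 4] → B does not strictly dominate A (column Y: 4 ≤ 5)
  B vs C: [3 vs 5, 4 vs 1, 4 vs 3] → B does not strictly dominate C (column X: 3 ≤ 5)
  C vs A: [5 vs 2, 1 vs 5, 3 vs 4] → C does not strictly dominate A (column Y: 1 ≤ 5)
  C vs B: [5 vs 3, 1 vs 4, 3 vs 4] → C does not strictly dominate B (column Y: 1 ≤ 4)
No single strategy strictly dominates all others → no strictly dominant strategy.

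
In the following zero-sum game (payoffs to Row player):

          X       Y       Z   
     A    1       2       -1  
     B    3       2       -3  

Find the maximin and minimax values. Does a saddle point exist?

Maximin = -1, Minimax = -1, Saddle: True

Work:
Row minimums: [-1, -3] → maximin = -1
Column maximums: [3, 2, -1] → minimax = -1
Saddle point exists! Game value = -1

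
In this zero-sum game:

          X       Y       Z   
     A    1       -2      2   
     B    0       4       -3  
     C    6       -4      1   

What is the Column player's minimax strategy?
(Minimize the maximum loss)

Column should play Z, value = 2

Work:
Column player minimizes Row's maximum payoff:
Column X: max payoff to Row = 6
Column Y: max payoff to Row = 4
Column Z: max payoff to Row = 2
Minimum is 2, achieved by column Z.
Minimax strategy: Z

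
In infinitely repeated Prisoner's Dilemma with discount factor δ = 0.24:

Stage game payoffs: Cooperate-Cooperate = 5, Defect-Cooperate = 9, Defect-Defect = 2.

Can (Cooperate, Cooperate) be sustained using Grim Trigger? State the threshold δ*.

δ* = 0.5714; since δ = 0.24 < 0.5714, cooperation cannot be sustained

Work:
For Grim Trigger:
Cooperate forever: 5/(1-δ)
Defect then punished: 9 + 2·δ/(1-δ)
Need: 5/(1-δ) ≥ 9 + 2·δ/(1-δ)
Solving: δ ≥ (T-R)/(T-P) = (9-5)/(9-2) = 0.5714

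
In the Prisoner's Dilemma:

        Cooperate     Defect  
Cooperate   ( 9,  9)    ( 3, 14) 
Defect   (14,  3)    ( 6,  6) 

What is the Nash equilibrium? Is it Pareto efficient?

(Defect, Defect) is NE; not Pareto efficient

Work:
Defect dominates Cooperate for both players:
If P2 cooperates: Defect (14) > Cooperate (9)
If P2 defects: Defect (6) > Cooperate (3)
NE: (Defect, Defect) with payoff (6, 6)
But (Cooperate, Cooperate) = (9, 9) Pareto dominates (6, 6)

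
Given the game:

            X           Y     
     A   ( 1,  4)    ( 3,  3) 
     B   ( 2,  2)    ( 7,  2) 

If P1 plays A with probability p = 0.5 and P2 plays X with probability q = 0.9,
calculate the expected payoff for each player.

E[P1] = 1.85, E[P2] = 2.95

Work:
E[P1] = p·q·π₁(A,X) + p·(1-q)·π₁(A,Y) + (1-p)·q·π₁(B,X) + (1-p)·(1-q)·π₁(B,Y)
= 0.5·0.9·1 + 0.5·0.1·3 + 0.5·0.9·2 + 0.5·0.1·7
= 1.85

E[P2] = 2.95 (similar calculation)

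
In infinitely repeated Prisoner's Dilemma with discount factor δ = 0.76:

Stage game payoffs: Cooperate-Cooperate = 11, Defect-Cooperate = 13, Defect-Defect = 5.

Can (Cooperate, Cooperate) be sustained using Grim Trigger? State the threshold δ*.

δ* = 0.25; since δ = 0.76 ≥ 0.25, cooperation can be sustained

Work:
For Grim Trigger:
Cooperate forever: 11/(1-δ)
Defect then punished: 13 + 5·δ/(1-δ)
Need: 11/(1-δ) ≥ 13 + 5·δ/(1-δ)
Solving: δ ≥ (T-R)/(T-P) = (13-11)/(13-5) = 0.25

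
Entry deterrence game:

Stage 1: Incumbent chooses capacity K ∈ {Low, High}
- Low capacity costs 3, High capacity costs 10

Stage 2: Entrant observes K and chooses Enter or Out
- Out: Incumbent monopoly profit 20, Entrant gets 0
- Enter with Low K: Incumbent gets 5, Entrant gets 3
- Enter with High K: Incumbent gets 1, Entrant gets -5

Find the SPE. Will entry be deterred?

SPE: (High, Enter|Low, Out|High); Entry deterred. Incumbent net profit = 10

Work:
After Low K: Entrant enters (3 > 0)
After High K: Entrant stays out (-5 < 0)
Incumbent: Low → 5−3=2, High → 20−10=10
Incumbent chooses High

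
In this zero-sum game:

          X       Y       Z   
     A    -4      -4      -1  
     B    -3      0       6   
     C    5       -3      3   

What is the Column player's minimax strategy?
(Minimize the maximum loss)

Column should play Y, value = 0

Work:
Column player minimizes Row's maximum payoff:
Column X: max payoff to Row = 5
Column Y: max payoff to Row = 0
Column Z: max payoff to Row = 6
Minimum is 0, achieved by column Y.
Minimax strategy: Y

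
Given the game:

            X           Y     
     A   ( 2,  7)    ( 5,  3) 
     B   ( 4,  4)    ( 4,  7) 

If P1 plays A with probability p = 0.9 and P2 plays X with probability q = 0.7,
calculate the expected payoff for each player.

E[P1] = 3.01, E[P2] = 5.71

Work:
E[P1] = p·q·π₁(A,X) + p·(1-q)·π₁(A,Y) + (1-p)·q·π₁(B,X) + (1-p)·(1-q)·π₁(B,Y)
= 0.9·0.7·2 + 0.9·0.3·5 + 0.1·0.7·4 + 0.1·0.3·4
= 3.01

E[P2] = 5.71 (similar calculation)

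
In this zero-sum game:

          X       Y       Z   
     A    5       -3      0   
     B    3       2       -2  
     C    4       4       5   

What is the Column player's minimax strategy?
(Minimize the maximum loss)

Column should play Y, value = 4

Work:
Column player minimizes Row's maximum payoff:
Column X: max payoff to Row = 5
Column Y: max payoff to Row = 4
Column Z: max payoff to Row = 5
Minimum is 4, achieved by column Y.
Minimax strategy: Y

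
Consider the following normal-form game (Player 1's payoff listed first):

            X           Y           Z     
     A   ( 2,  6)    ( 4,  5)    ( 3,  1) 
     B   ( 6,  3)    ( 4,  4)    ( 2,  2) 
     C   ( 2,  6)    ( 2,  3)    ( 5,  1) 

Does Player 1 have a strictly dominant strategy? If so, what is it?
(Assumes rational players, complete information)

No strictly dominant strategy exists for Player 1

Work:
A strategy strictly dominates another if it gives a strictly higher payoff against every opponent action. Compare each pair of P1's strategies column-by-column:
  A vs B: [2 vs 6, 4 vs 4, 3 vs 2] → A does not strictly dominate B (column X: 2 ≤ 6)
  A vs C: [2 vs 2, 4 vs 2, 3 vs 5] → A does not strictly dominate C (column X: 2 ≤ 2)
  B vs A: [6 vs 2, 4 vs 4, 2 vs 3] → B does not strictly dominate A (column Y: 4 ≤ 4)
  B vs C: [6 vs 2, 4 vs 2, 2 vs 5] → B does not strictly dominate C (column Z: 2 ≤ 5)
  C vs A: [2 vs 2, 2 vs 4, 5 vs 3] → C does not strictly dominate A (column X: 2 ≤ 2)
  C vs B: [2 vs 6, 2 vs 4, 5 vs 2] → C does not strictly dominate B (column X: 2 ≤ 6)
No single strategy strictly dominates all others → no strictly dominant strategy.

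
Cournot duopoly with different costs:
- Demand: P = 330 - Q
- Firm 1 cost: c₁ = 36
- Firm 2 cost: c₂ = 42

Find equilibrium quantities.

q₁* = 100.0, q₂* = 94.0

Work:
Reaction: q₁ = (330 - 36 - q₂)/2
Reaction: q₂ = (330 - 42 - q₁)/2
Solve simultaneously:
q₁* = (330 - 2×36 + 42)/3 = 100.0
q₂* = (330 - 2×42 + 36)/3 = 94.0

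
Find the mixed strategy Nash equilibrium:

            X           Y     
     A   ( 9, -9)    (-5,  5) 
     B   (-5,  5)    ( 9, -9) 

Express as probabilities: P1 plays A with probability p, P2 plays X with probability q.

p = 0.5, q = 0.5

Work:
Find probabilities that make opponent indifferent:
P2 chooses q to make P1 indifferent between A and B
P1 chooses p to make P2 indifferent between X and Y
Mixed NE: P1 plays (A: 0.5, B: 0.5), P2 plays (X: 0.5, Y: 0.5)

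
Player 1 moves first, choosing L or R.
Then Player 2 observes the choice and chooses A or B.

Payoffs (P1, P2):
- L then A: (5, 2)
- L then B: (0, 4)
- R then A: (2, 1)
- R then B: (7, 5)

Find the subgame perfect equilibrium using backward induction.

P1 plays R, P2 plays B after L and B after R; Payoff (7, 5)

Work:
Backward induction:
After L: P2 chooses B → P1 gets 0
After R: P2 chooses B → P1 gets 7
P1 chooses R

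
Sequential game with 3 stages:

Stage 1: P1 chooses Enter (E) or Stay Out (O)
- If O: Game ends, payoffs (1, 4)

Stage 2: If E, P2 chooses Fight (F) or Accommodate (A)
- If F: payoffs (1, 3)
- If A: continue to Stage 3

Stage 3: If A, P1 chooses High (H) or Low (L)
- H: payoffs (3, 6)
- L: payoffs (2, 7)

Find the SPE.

SPE: (E, A, H); Outcome (3, 6)

Work:
Stage 3: P1 chooses H (3 vs 2)
Stage 2: P2: F->3, A->6 (anticipating H). Choose A
Stage 1: P1: O->1, E->3 (anticipating A, H). Choose E
SPE path: E -> A -> H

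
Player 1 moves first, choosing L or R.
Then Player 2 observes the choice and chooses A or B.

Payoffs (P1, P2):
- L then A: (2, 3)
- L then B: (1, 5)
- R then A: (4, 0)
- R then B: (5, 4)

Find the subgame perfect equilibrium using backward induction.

P1 plays R, P2 plays B after L and B after R; Payoff (5, 4)

Work:
Backward induction:
After L: P2 chooses B → P1 gets 1
After R: P2 chooses B → P1 gets 5
P1 chooses R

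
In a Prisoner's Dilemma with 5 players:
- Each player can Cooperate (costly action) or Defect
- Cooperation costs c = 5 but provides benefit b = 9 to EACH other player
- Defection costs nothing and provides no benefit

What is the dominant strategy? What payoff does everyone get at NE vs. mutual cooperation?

Dominant: Defect; NE payoff = 0; Coop payoff = 31

Work:
Defect dominates (saves cost c = 5, benefit to others is external)
NE: All defect → everyone gets 0
If all cooperate: each receives (4)×9 - 5 = 31
Social dilemma: 31 > 0 but NE gives 0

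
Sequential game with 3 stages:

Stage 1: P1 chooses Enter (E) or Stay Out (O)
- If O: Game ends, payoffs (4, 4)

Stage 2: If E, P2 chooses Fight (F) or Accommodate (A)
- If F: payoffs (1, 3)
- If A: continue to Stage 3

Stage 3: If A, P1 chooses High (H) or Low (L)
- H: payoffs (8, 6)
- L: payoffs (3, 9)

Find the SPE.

SPE: (E, A, H); Outcome (8, 6)

Work:
Stage 3: P1 chooses H (8 vs 3)
Stage 2: P2: F->3, A->6 (anticipating H). Choose A
Stage 1: P1: O->4, E->8 (anticipating A, H). Choose E
SPE path: E -> A -> H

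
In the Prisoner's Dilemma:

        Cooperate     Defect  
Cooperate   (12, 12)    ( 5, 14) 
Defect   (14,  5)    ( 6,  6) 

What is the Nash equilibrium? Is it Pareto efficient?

(Defect, Defect) is NE; not Pareto efficient

Work:
Defect dominates Cooperate for both players:
If P2 cooperates: Defect (14) > Cooperate (12)
If P2 defects: Defect (6) > Cooperate (5)
NE: (Defect, Defect) with payoff (6, 6)
But (Cooperate, Cooperate) = (12, 12) Pareto dominates (6, 6)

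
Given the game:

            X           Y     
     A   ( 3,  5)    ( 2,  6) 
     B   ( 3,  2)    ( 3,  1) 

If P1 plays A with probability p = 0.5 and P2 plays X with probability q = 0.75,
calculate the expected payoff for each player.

E[P1] = 2.875, E[P2] = 3.5

Work:
E[P1] = p·q·π₁(A,X) + p·(1-q)·π₁(A,Y) + (1-p)·q·π₁(B,X) + (1-p)·(1-q)·π₁(B,Y)
= 0.5·0.75·3 + 0.5·0.25·2 + 0.5·0.75·3 + 0.5·0.25·3
= 2.875

E[P2] = 3.5 (similar calculation)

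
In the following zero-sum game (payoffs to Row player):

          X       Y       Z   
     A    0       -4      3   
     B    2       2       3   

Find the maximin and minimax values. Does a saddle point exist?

Maximin = 2, Minimax = 2, Saddle: True

Work:
Row minimums: [-4, 2] → maximin = 2
Column maximums: [2, 2, 3] → minimax = 2
Saddle point exists! Game value = 2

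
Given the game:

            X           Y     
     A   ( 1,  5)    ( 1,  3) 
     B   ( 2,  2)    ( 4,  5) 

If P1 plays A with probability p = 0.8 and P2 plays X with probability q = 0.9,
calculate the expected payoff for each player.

E[P1] = 1.24, E[P2] = 4.3

Work:
E[P1] = p·q·π₁(A,X) + p·(1-q)·π₁(A,Y) + (1-p)·q·π₁(B,X) + (1-p)·(1-q)·π₁(B,Y)
= 0.8·0.9·1 + 0.8·0.1·1 + 0.2·0.9·2 + 0.2·0.1·4
= 1.24

E[P2] = 4.3 (similar calculation)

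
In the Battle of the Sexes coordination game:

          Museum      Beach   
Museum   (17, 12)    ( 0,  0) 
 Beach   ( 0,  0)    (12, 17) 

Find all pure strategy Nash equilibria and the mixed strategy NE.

Pure NE: (Museum, Museum) and (Beach, Beach); Mixed NE: p = 0.5862, q = 0.4138

Work:
Check pure NE:
(Museum, Museum): (17, 12) - no unilateral deviation beneficial
(Beach, Beach): (12, 17) - no unilateral deviation beneficial
Mixed NE: P1 plays Museum with p = 0.5862, P2 plays Museum with q = 0.4138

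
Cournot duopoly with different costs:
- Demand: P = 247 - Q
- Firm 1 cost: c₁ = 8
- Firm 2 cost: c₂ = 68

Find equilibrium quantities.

q₁* = 99.67, q₂* = 39.67

Work:
Reaction: q₁ = (247 - 8 - q₂)/2
Reaction: q₂ = (247 - 68 - q₁)/2
Solve simultaneously:
q₁* = (247 - 2×8 + 68)/3 = 99.67
q₂* = (247 - 2×68 + 8)/3 = 39.67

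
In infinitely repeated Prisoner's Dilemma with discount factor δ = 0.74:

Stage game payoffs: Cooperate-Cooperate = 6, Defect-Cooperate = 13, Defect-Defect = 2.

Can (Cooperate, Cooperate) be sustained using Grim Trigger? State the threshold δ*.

δ* = 0.6364; since δ = 0.74 ≥ 0.6364, cooperation can be sustained

Work:
For Grim Trigger:
Cooperate forever: 6/(1-δ)
Defect then punished: 13 + 2·δ/(1-δ)
Need: 6/(1-δ) ≥ 13 + 2·δ/(1-δ)
Solving: δ ≥ (T-R)/(T-P) = (13-6)/(13-2) = 0.6364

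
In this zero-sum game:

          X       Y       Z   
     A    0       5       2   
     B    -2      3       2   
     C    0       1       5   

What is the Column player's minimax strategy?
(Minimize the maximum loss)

Column should play X, value = 0

Work:
Column player minimizes Row's maximum payoff:
Column X: max payoff to Row = 0
Column Y: max payoff to Row = 5
Column Z: max payoff to Row = 5
Minimum is 0, achieved by column X.
Minimax strategy: X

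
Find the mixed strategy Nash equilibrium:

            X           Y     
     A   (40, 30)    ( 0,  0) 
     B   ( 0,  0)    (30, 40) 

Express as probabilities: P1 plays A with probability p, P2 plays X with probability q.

p = 0.5714, q = 0.4286

Work:
Find probabilities that make opponent indifferent:
P2 chooses q to make P1 indifferent between A and B
P1 chooses p to make P2 indifferent between X and Y
Mixed NE: P1 plays (A: 0.5714, B: 0.4286), P2 plays (X: 0.4286, Y: 0.5714)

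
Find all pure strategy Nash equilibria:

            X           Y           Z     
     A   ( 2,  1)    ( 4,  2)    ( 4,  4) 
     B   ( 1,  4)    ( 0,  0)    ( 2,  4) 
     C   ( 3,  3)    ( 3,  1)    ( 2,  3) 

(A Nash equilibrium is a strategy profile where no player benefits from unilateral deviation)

Nash equilibrium: (A, Z), (C, X)

Work:
Best responses:
  P1 vs X: payoffs [2, 1, 3] → best response C (payoff 3)
  P1 vs Y: payoffs [4, 0, 3] → best response A (payoff 4)
  P1 vs Z: payoffs [4, 2, 2] → best response A (payoff 4)
  P2 vs A: payoffs [1, 2, 4] → best response Z (payoff 4)
  P2 vs B: payoffs [4, 0, 4] → best response X/Z (payoff 4)
  P2 vs C: payoffs [3, 1, 3] → best response X/Z (payoff 3)
Mutual best responses: (A,Z), (C,X) → Nash equilibria.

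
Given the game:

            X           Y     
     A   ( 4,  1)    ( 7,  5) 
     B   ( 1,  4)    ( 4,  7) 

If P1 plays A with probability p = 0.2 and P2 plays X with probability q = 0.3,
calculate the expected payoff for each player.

E[P1] = 3.7, E[P2] = 5.64

Work:
E[P1] = p·q·π₁(A,X) + p·(1-q)·π₁(A,Y) + (1-p)·q·π₁(B,X) + (1-p)·(1-q)·π₁(B,Y)
= 0.2·0.3·4 + 0.2·0.7·7 + 0.8·0.3·1 + 0.8·0.7·4
= 3.7

E[P2] = 5.64 (similar calculation)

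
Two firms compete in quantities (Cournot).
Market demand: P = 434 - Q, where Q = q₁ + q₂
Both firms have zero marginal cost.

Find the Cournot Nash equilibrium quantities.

q₁* = q₂* = 144.67; P* = 144.67

Work:
Profit: π_i = P·q_i = (a - q_i - q_j)·q_i
FOC: ∂π_i/∂q_i = a - 2q_i - q_j = 0
Reaction function: q_i = (434 - q_j)/2
Symmetry: q* = 434/3 = 144.67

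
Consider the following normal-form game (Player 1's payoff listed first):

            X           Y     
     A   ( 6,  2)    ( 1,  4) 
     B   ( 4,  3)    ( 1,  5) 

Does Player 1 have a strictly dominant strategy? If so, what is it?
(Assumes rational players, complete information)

No strictly dominant strategy exists for Player 1

Work:
A strategy strictly dominates another if it gives a strictly higher payoff against every opponent action. Compare each pair of P1's strategies column-by-column:
  A vs B: [6 vs 4, 1 vs 1] → A does not strictly dominate B (column Y: 1 ≤ 1)
  B vs A: [4 vs 6, 1 vs 1] → B does not strictly dominate A (column X: 4 ≤ 6)
No single strategy strictly dominates all others → no strictly dominant strategy.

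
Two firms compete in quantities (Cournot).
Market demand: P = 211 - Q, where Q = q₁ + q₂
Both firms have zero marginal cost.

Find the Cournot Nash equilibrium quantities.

q₁* = q₂* = 70.33; P* = 70.33

Work:
Profit: π_i = P·q_i = (a - q_i - q_j)·q_i
FOC: ∂π_i/∂q_i = a - 2q_i - q_j = 0
Reaction function: q_i = (211 - q_j)/2
Symmetry: q* = 211/3 = 70.33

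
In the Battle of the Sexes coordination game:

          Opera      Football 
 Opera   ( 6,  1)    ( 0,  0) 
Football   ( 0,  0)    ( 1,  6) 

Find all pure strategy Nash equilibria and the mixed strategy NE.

Pure NE: (Opera, Opera) and (Football, Football); Mixed NE: p = 0.8571, q = 0.1429

Work:
Check pure NE:
(Opera, Opera): (6, 1) - no unilateral deviation beneficial
(Football, Football): (1, 6) - no unilateral deviation beneficial
Mixed NE: P1 plays Opera with p = 0.8571, P2 plays Opera with q = 0.1429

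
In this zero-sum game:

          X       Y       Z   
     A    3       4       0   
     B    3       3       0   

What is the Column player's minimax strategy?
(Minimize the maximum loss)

Column should play Z, value = 0

Work:
Column player minimizes Row's maximum payoff:
Column X: max payoff to Row = 3
Column Y: max payoff to Row = 4
Column Z: max payoff to Row = 0
Minimum is 0, achieved by column Z.
Minimax strategy: Z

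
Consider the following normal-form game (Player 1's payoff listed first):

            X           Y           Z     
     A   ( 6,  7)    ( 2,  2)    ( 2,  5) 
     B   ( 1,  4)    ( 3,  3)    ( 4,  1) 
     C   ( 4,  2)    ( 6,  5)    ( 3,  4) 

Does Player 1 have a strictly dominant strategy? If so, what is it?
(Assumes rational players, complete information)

No strictly dominant strategy exists for Player 1

Work:
A strategy strictly dominates another if it gives a strictly higher payoff against every opponent action. Compare each pair of P1's strategies column-by-column:
  A vs B: [6 vs 1, 2 vs 3, 2 vs 4] → A does not strictly dominate B (column Y: 2 ≤ 3)
  A vs C: [6 vs 4, 2 vs 6, 2 vs 3] → A does not strictly dominate C (column Y: 2 ≤ 6)
  B vs A: [1 vs 6, 3 vs 2, 4 vs 2] → B does not strictly dominate A (column X: 1 ≤ 6)
  B vs C: [1 vs 4, 3 vs 6, 4 vs 3] → B does not strictly dominate C (column X: 1 ≤ 4)
  C vs A: [4 vs 6, 6 vs 2, 3 vs 2] → C does not strictly dominate A (column X: 4 ≤ 6)
  C vs B: [4 vs 1, 6 vs 3, 3 vs 4] → C does not strictly dominate B (column Z: 3 ≤ 4)
No single strategy strictly dominates all others → no strictly dominant strategy.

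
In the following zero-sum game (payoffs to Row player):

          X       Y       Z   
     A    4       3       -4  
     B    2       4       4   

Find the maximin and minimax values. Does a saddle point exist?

Maximin = 2, Minimax = 4, Saddle: False

Work:
Row minimums: [-4, 2] → maximin = 2
Column maximums: [4, 4, 4] → minimax = 4
No saddle point (maximin ≠ minimax). Mixed strategy needed.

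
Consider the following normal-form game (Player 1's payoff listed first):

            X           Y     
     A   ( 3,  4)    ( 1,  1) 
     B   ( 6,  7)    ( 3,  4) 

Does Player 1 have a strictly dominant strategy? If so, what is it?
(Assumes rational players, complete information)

Yes, Player 1's strictly dominant strategy is B

Work:
A strategy strictly dominates another if it gives a strictly higher payoff against every opponent action. Compare each pair of P1's strategies column-by-column:
  A vs B: [3 vs 6, 1 vs 3] → A does not strictly dominate B (column X: 3 ≤ 6)
  B vs A: [6 vs 3, 3 vs 1] → B strictly dominates A
B strictly dominates every other strategy → strictly dominant.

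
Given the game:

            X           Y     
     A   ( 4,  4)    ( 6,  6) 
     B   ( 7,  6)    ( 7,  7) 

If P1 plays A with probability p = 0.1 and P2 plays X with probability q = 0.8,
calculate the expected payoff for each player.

E[P1] = 6.74, E[P2] = 6.02

Work:
E[P1] = p·q·π₁(A,X) + p·(1-q)·π₁(A,Y) + (1-p)·q·π₁(B,X) + (1-p)·(1-q)·π₁(B,Y)
= 0.1·0.8·4 + 0.1·0.2·6 + 0.9·0.8·7 + 0.9·0.2·7
= 6.74

E[P2] = 6.02 (similar calculation)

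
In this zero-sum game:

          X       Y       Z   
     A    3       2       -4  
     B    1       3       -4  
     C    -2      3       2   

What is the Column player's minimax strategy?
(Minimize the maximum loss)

Column should play Z, value = 2

Work:
Column player minimizes Row's maximum payoff:
Column X: max payoff to Row = 3
Column Y: max payoff to Row = 3
Column Z: max payoff to Row = 2
Minimum is 2, achieved by column Z.
Minimax strategy: Z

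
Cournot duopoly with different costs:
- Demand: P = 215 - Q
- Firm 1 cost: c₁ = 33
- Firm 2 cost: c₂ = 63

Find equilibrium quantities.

q₁* = 70.67, q₂* = 40.67

Work:
Reaction: q₁ = (215 - 33 - q₂)/2
Reaction: q₂ = (215 - 63 - q₁)/2
Solve simultaneously:
q₁* = (215 - 2×33 + 63)/3 = 70.67
q₂* = (215 - 2×63 + 33)/3 = 40.67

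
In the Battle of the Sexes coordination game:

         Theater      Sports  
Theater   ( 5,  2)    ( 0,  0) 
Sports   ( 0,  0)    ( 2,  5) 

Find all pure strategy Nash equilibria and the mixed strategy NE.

Pure NE: (Theater, Theater) and (Sports, Sports); Mixed NE: p = 0.7143, q = 0.2857

Work:
Check pure NE:
(Theater, Theater): (5, 2) - no unilateral deviation beneficial
(Sports, Sports): (2, 5) - no unilateral deviation beneficial
Mixed NE: P1 plays Theater with p = 0.7143, P2 plays Theater with q = 0.2857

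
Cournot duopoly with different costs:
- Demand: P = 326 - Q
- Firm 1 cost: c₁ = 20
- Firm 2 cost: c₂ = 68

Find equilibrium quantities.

q₁* = 118.0, q₂* = 70.0

Work:
Reaction: q₁ = (326 - 20 - q₂)/2
Reaction: q₂ = (326 - 68 - q₁)/2
Solve simultaneously:
q₁* = (326 - 2×20 + 68)/3 = 118.0
q₂* = (326 - 2×68 + 20)/3 = 70.0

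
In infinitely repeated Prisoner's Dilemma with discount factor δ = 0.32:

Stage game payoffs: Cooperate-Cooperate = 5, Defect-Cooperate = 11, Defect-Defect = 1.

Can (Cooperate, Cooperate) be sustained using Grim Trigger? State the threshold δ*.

δ* = 0.6; since δ = 0.32 < 0.6, cooperation cannot be sustained

Work:
For Grim Trigger:
Cooperate forever: 5/(1-δ)
Defect then punished: 11 + 1·δ/(1-δ)
Need: 5/(1-δ) ≥ 11 + 1·δ/(1-δ)
Solving: δ ≥ (T-R)/(T-P) = (11-5)/(11-1) = 0.6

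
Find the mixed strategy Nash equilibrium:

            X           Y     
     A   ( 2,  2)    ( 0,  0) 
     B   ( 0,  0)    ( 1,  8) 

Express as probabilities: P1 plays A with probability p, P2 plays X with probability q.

p = 0.8, q = 0.3333

Work:
Find probabilities that make opponent indifferent:
P2 chooses q to make P1 indifferent between A and B
P1 chooses p to make P2 indifferent between X and Y
Mixed NE: P1 plays (A: 0.8, B: 0.2), P2 plays (X: 0.3333, Y: 0.6667)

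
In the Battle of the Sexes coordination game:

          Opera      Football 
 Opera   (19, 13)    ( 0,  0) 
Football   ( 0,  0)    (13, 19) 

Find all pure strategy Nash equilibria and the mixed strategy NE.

Pure NE: (Opera, Opera) and (Football, Football); Mixed NE: p = 0.5938, q = 0.4062

Work:
Check pure NE:
(Opera, Opera): (19, 13) - no unilateral deviation beneficial
(Football, Football): (13, 19) - no unilateral deviation beneficial
Mixed NE: P1 plays Opera with p = 0.5938, P2 plays Opera with q = 0.4062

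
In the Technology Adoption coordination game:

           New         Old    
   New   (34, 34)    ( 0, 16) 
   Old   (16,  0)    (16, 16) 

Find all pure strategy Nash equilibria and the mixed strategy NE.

Pure NE: (New, New) and (Old, Old); Mixed NE: p = 0.4706, q = 0.4706

Work:
Check pure NE:
(New, New): (34, 34) - no unilateral deviation beneficial
(Old, Old): (16, 16) - no unilateral deviation beneficial
Mixed NE: P1 plays New with p = 0.4706, P2 plays New with q = 0.4706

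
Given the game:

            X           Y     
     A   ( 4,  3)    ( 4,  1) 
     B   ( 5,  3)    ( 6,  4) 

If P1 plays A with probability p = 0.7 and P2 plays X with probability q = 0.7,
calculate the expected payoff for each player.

E[P1] = 4.39, E[P2] = 2.67

Work:
E[P1] = p·q·π₁(A,X) + p·(1-q)·π₁(A,Y) + (1-p)·q·π₁(B,X) + (1-p)·(1-q)·π₁(B,Y)
= 0.7·0.7·4 + 0.7·0.3·4 + 0.3·0.7·5 + 0.3·0.3·6
= 4.39

E[P2] = 2.67 (similar calculation)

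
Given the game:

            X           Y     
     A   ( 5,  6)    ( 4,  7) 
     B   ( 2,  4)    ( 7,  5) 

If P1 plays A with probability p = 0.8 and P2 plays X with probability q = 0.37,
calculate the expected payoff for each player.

E[P1] = 4.526, E[P2] = 6.23

Work:
E[P1] = p·q·π₁(A,X) + p·(1-q)·π₁(A,Y) + (1-p)·q·π₁(B,X) + (1-p)·(1-q)·π₁(B,Y)
= 0.8·0.37·5 + 0.8·0.63·4 + 0.2·0.37·2 + 0.2·0.63·7
= 4.526

E[P2] = 6.23 (similar calculation)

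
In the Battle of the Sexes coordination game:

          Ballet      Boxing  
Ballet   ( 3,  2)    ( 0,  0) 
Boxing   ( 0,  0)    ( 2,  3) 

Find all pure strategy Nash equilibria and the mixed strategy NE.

Pure NE: (Ballet, Ballet) and (Boxing, Boxing); Mixed NE: p = 0.6, q = 0.4

Work:
Check pure NE:
(Ballet, Ballet): (3, 2) - no unilateral deviation beneficial
(Boxing, Boxing): (2, 3) - no unilateral deviation beneficial
Mixed NE: P1 plays Ballet with p = 0.6, P2 plays Ballet with q = 0.4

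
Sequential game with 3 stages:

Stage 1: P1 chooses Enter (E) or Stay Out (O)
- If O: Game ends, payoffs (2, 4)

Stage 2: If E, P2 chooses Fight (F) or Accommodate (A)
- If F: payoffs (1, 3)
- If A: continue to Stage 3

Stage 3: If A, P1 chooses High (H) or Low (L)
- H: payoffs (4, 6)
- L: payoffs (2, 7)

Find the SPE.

SPE: (E, A, H); Outcome (4, 6)

Work:
Stage 3: P1 chooses H (4 vs 2)
Stage 2: P2: F->3, A->6 (anticipating H). Choose A
Stage 1: P1: O->2, E->4 (anticipating A, H). Choose E
SPE path: E -> A -> H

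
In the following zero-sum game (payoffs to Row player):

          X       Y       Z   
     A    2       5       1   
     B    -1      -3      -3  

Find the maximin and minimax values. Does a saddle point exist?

Maximin = 1, Minimax = 1, Saddle: True

Work:
Row minimums: [1, -3] → maximin = 1
Column maximums: [2, 5, 1] → minimax = 1
Saddle point exists! Game value = 1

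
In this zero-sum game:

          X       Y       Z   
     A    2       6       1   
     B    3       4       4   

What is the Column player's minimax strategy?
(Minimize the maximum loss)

Column should play X, value = 3

Work:
Column player minimizes Row's maximum payoff:
Column X: max payoff to Row = 3
Column Y: max payoff to Row = 6
Column Z: max payoff to Row = 4
Minimum is 3, achieved by column X.
Minimax strategy: X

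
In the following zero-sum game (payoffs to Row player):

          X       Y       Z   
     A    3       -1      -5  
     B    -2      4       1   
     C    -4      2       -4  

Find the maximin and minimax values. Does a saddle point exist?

Maximin = -2, Minimax = 1, Saddle: False

Work:
Row minimums: [-5, -2, -4] → maximin = -2
Column maximums: [3, 4, 1] → minimax = 1
No saddle point (maximin ≠ minimax). Mixed strategy needed.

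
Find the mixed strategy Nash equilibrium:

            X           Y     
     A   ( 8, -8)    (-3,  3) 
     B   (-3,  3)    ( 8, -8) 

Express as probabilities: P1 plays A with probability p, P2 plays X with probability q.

p = 0.5, q = 0.5

Work:
Find probabilities that make opponent indifferent:
P2 chooses q to make P1 indifferent between A and B
P1 chooses p to make P2 indifferent between X and Y
Mixed NE: P1 plays (A: 0.5, B: 0.5), P2 plays (X: 0.5, Y: 0.5)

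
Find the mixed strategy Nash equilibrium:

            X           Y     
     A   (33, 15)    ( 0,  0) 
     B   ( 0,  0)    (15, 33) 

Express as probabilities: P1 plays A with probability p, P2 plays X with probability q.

p = 0.6875, q = 0.3125

Work:
Find probabilities that make opponent indifferent:
P2 chooses q to make P1 indifferent between A and B
P1 chooses p to make P2 indifferent between X and Y
Mixed NE: P1 plays (A: 0.6875, B: 0.3125), P2 plays (X: 0.3125, Y: 0.6875)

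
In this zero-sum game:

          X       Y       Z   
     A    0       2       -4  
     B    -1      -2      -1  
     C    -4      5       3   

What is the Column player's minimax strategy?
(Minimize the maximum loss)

Column should play X, value = 0

Work:
Column player minimizes Row's maximum payoff:
Column X: max payoff to Row = 0
Column Y: max payoff to Row = 5
Column Z: max payoff to Row = 3
Minimum is 0, achieved by column X.
Minimax strategy: X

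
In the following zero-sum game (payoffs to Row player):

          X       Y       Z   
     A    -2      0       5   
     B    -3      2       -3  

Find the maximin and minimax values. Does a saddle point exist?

Maximin = -2, Minimax = -2, Saddle: True

Work:
Row minimums: [-2, -3] → maximin = -2
Column maximums: [-2, 2, 5] → minimax = -2
Saddle point exists! Game value = -2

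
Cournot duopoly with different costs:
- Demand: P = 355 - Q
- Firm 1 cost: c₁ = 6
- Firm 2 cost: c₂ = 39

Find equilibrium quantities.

q₁* = 127.33, q₂* = 94.33

Work:
Reaction: q₁ = (355 - 6 - q₂)/2
Reaction: q₂ = (355 - 39 - q₁)/2
Solve simultaneously:
q₁* = (355 - 2×6 + 39)/3 = 127.33
q₂* = (355 - 2×39 + 6)/3 = 94.33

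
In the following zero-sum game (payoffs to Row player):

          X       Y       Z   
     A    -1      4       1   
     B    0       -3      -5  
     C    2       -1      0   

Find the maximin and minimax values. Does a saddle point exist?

Maximin = -1, Minimax = 1, Saddle: False

Work:
Row minimums: [-1, -5, -1] → maximin = -1
Column maximums: [2, 4, 1] → minimax = 1
No saddle point (maximin ≠ minimax). Mixed strategy needed.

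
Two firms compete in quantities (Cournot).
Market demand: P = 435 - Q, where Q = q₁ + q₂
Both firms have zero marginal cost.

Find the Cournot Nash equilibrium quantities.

q₁* = q₂* = 145.0; P* = 145.0

Work:
Profit: π_i = P·q_i = (a - q_i - q_j)·q_i
FOC: ∂π_i/∂q_i = a - 2q_i - q_j = 0
Reaction function: q_i = (435 - q_j)/2
Symmetry: q* = 435/3 = 145.0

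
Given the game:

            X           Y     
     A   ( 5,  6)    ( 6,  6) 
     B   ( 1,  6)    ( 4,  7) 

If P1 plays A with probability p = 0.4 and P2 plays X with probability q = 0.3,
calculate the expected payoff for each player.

E[P1] = 4.14, E[P2] = 6.42

Work:
E[P1] = p·q·π₁(A,X) + p·(1-q)·π₁(A,Y) + (1-p)·q·π₁(B,X) + (1-p)·(1-q)·π₁(B,Y)
= 0.4·0.3·5 + 0.4·0.7·6 + 0.6·0.3·1 + 0.6·0.7·4
= 4.14

E[P2] = 6.42 (similar calculation)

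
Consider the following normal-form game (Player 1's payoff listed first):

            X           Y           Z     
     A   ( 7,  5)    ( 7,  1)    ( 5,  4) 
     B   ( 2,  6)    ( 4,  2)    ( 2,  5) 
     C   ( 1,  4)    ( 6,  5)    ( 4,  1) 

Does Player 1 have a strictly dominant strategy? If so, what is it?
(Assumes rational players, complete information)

Yes, Player 1's strictly dominant strategy is A

Work:
A strategy strictly dominates another if it gives a strictly higher payoff against every opponent action. Compare each pair of P1's strategies column-by-column:
  A vs B: [7 vs 2, 7 vs 4, 5 vs 2] → A strictly dominates B
  A vs C: [7 vs 1, 7 vs 6, 5 vs 4] → A strictly dominates C
  B vs A: [2 vs 7, 4 vs 7, 2 vs 5] → B does not strictly dominate A (column X: 2 ≤ 7)
  B vs C: [2 vs 1, 4 vs 6, 2 vs 4] → B does not strictly dominate C (column Y: 4 ≤ 6)
  C vs A: [1 vs 7, 6 vs 7, 4 vs 5] → C does not strictly dominate A (column X: 1 ≤ 7)
  C vs B: [1 vs 2, 6 vs 4, 4 vs 2] → C does not strictly dominate B (column X: 1 ≤ 2)
A strictly dominates every other strategy → strictly dominant.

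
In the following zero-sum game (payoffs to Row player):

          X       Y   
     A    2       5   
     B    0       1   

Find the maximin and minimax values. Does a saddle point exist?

Maximin = 2, Minimax = 2, Saddle: True

Work:
Row minimums: [2, 0] → maximin = 2
Column maximums: [2, 5] → minimax = 2
Saddle point exists! Game value = 2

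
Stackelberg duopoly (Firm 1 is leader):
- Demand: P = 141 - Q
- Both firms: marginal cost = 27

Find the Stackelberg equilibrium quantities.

q₁* (leader) = 57.0, q₂* (follower) = 28.5

Work:
Follower's reaction: q₂ = (a - c - q₁)/2
Leader substitutes: π₁ = q₁·(a - q₁ - (a-c-q₁)/2 - c)
FOC: q₁* = (141 - 27)/2 = 57.00
Then: q₂* = (141 - 27 - 57.0)/2 = 28.50
Leader has first-mover advantage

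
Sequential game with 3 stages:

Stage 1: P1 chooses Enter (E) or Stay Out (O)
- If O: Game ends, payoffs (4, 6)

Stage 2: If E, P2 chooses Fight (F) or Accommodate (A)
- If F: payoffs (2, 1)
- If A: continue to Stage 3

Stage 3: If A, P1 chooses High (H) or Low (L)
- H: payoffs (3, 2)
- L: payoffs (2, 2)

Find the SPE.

SPE: (O, A, H); Outcome (4, 6)

Work:
Stage 3: P1 chooses H (3 vs 2)
Stage 2: P2: F->1, A->2 (anticipating H). Choose A
Stage 1: P1: O->4, E->3 (anticipating A, H). Choose O
SPE path: O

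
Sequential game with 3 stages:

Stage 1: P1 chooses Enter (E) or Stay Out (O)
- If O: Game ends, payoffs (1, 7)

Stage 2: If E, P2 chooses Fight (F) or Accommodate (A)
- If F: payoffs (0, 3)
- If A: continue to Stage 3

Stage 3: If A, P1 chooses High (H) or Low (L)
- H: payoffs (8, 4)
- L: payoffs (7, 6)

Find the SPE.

SPE: (E, A, H); Outcome (8, 4)

Work:
Stage 3: P1 chooses H (8 vs 7)
Stage 2: P2: F->3, A->4 (anticipating H). Choose A
Stage 1: P1: O->1, E->8 (anticipating A, H). Choose E
SPE path: E -> A -> H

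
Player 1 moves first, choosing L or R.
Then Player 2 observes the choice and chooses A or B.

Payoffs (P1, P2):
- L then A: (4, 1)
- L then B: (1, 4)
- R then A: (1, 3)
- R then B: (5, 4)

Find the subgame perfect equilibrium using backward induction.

P1 plays R, P2 plays B after L and B after R; Payoff (5, 4)

Work:
Backward induction:
After L: P2 chooses B → P1 gets 1
After R: P2 chooses B → P1 gets 5
P1 chooses R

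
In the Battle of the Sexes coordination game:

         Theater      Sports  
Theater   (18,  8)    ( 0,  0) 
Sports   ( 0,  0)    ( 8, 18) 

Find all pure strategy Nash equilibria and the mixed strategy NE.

Pure NE: (Theater, Theater) and (Sports, Sports); Mixed NE: p = 0.6923, q = 0.3077

Work:
Check pure NE:
(Theater, Theater): (18, 8) - no unilateral deviation beneficial
(Sports, Sports): (8, 18) - no unilateral deviation beneficial
Mixed NE: P1 plays Theater with p = 0.6923, P2 plays Theater with q = 0.3077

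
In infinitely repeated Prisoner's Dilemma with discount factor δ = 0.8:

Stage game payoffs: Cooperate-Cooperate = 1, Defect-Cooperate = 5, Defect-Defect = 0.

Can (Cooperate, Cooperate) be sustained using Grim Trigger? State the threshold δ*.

δ* = 0.8; since δ = 0.8 ≥ 0.8, cooperation can be sustained

Work:
For Grim Trigger:
Cooperate forever: 1/(1-δ)
Defect then punished: 5 + 0·δ/(1-δ)
Need: 1/(1-δ) ≥ 5 + 0·δ/(1-δ)
Solving: δ ≥ (T-R)/(T-P) = (5-1)/(5-0) = 0.8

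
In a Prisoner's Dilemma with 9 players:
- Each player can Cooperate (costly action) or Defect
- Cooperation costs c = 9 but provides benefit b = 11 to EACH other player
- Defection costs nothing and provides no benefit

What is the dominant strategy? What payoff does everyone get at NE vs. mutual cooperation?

Dominant: Defect; NE payoff = 0; Coop payoff = 79

Work:
Defect dominates (saves cost c = 9, benefit to others is external)
NE: All defect → everyone gets 0
If all cooperate: each receives (8)×11 - 9 = 79
Social dilemma: 79 > 0 but NE gives 0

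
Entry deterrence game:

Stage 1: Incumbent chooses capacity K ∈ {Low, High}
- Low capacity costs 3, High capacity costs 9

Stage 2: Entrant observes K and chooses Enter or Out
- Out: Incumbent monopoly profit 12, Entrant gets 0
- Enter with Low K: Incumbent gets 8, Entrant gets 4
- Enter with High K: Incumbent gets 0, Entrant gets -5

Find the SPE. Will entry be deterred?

SPE: (Low, Enter|Low, Out|High); Entry not deterred. Incumbent net profit = 5, Entrant gets 4

Work:
After Low K: Entrant enters (4 > 0)
After High K: Entrant stays out (-5 < 0)
Incumbent: Low → 8−3=5, High → 12−9=3
Incumbent chooses Low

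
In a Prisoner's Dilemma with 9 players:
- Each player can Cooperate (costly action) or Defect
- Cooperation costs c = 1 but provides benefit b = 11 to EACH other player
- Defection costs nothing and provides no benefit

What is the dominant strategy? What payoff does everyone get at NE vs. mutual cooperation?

Dominant: Defect; NE payoff = 0; Coop payoff = 87

Work:
Defect dominates (saves cost c = 1, benefit to others is external)
NE: All defect → everyone gets 0
If all cooperate: each receives (8)×11 - 1 = 87
Social dilemma: 87 > 0 but NE gives 0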